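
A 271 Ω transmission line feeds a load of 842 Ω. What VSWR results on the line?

VSWR ≈ 3.11

Γ = (842 − 271)/(842 + 271) = 0.513
VSWR = (1 + 0.513)/(1 − 0.513)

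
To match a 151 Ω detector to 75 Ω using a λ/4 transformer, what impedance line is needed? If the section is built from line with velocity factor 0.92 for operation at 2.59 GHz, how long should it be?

Z_qwt ≈ 106 Ω; length ≈ 2.66 cm

Z_qwt = √(Z_0·R_L) = √(75 × 151) = √11320
λ = 0.92·c/f = 0.107 m, so l = λ/4 = 0.0266 m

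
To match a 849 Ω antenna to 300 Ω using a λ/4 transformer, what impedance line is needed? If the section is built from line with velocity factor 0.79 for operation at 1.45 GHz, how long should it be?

Z_qwt ≈ 505 Ω; length ≈ 4.09 cm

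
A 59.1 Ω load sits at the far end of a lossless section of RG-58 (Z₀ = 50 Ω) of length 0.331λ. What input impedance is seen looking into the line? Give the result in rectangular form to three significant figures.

βl = 2π × 0.331 = 119°
tan(βl) = tan(119°) = -1.79
Z_in = Z_0·(Z_L + jZ_0·tanβl)/(Z_0 + jZ_L·tanβl)
     = 50·(59.1 − j89.6)/(50 − j106)

Z_in ≈ 45.4 + j6.48 Ω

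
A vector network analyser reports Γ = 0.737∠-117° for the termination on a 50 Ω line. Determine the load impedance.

Z_L ≈ 10.3 − j29.7 Ω

Z_L = Z_0·(1 + Γ)/(1 − Γ) = 50·(0.665 − j0.657)/(1.33 + j0.657)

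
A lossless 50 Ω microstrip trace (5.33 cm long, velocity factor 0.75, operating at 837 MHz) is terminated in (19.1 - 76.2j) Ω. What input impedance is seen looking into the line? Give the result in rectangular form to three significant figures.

λ = v/f = 0.75·c / 837 MHz = 0.269 m
βl = 2π·l/λ = 2π × 0.198 = 71.4°
tan(βl) = tan(71.4°) = 2.97
Z_in = Z_0·(Z_L + jZ_0·tanβl)/(Z_0 + jZ_L·tanβl)
     = 50·(19.1 + j72.2)/(276 + j56.7)

Z_in ≈ 5.89 + j11.9 Ω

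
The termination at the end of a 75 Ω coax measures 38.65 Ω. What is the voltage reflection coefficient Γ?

Γ = (Z_L − Z_0)/(Z_L + Z_0) = (38.65 − 75)/(38.65 + 75) = -36.35/113.7

Γ = -0.32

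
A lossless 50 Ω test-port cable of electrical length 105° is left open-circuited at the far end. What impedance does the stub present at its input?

Z_in ≈ +j13.4 Ω

tan(βl) = -3.73
For an open-circuited stub, Z_in = −jZ_0·cot(βl) = −jZ_0/tan(βl)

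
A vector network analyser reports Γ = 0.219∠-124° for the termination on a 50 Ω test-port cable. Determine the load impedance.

Z_L ≈ 36.8 − j14 Ω

Z_L = Z_0·(1 + Γ)/(1 − Γ) = 50·(0.878 − j0.182)/(1.12 + j0.182)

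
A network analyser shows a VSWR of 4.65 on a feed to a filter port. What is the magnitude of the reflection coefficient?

|Γ| ≈ 0.646

|Γ| = (S − 1)/(S + 1) = (4.65 − 1)/(4.65 + 1) = 3.65/5.65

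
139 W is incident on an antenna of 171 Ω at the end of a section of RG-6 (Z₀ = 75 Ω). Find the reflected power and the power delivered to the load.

P_reflected ≈ 21.2 W; P_delivered ≈ 118 W

Γ = (171 − 75)/(171 + 75) = 0.39
|Γ|² = 0.152
P_refl = |Γ|²·P_inc = 21.2 W, P_del = (1 − |Γ|²)·P_inc = 118 W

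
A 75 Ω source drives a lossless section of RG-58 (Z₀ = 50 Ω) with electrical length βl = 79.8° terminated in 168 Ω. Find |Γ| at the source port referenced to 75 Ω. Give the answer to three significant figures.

tan(βl) = 5.56
Z_in = Z_0·(Z_L + jZ_0·tanβl)/(Z_0 + jZ_L·tanβl) = 15.3 − j8.18 Ω
Γ_s = (Z_in − Z_s)/(Z_in + Z_s) = (-59.7 − j8.18)/(90.3 − j8.18), |Γ_s| = 0.664

|Γ| ≈ 0.664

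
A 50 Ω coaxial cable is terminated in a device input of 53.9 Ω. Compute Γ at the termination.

Γ = 0.0375

Γ = (Z_L − Z_0)/(Z_L + Z_0) = (53.9 − 50)/(53.9 + 50) = 3.9/103.9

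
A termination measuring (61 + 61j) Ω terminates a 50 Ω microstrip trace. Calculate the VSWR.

VSWR ≈ 2.92

Γ = (Z_L − Z_0)/(Z_L + Z_0) = (11 + j61)/(111 + j61)
|Γ| = 62/127 = 0.489
VSWR = (1 + |Γ|)/(1 − |Γ|) = 1.49/0.511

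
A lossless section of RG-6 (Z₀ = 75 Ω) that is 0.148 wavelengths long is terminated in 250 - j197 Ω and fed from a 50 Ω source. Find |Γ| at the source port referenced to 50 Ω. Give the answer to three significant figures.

|Γ| ≈ 0.651

βl = 2π × 0.148 = 53.3°
tan(βl) = 1.34
Z_in = Z_0·(Z_L + jZ_0·tanβl)/(Z_0 + jZ_L·tanβl) = 17.3 − j38.4 Ω
Γ_s = (Z_in − Z_s)/(Z_in + Z_s) = (-32.7 − j38.4)/(67.3 − j38.4), |Γ_s| = 0.651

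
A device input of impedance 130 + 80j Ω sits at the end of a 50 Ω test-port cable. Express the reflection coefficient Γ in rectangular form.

Γ ≈ 0.536 + j0.206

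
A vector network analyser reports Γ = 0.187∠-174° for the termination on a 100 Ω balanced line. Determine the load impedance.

Z_L = Z_0·(1 + Γ)/(1 − Γ) = 100·(0.814 − j0.0195)/(1.19 + j0.0195)

Z_L ≈ 68.6 − j2.78 Ω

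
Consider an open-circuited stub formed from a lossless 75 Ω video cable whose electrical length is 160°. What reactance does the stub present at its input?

X_in ≈ 206 Ω (inductive)

tan(βl) = -0.364
For an open-circuited stub, Z_in = −jZ_0·cot(βl) = −jZ_0/tan(βl)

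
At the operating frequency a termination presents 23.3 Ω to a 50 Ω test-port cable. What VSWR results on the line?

VSWR ≈ 2.15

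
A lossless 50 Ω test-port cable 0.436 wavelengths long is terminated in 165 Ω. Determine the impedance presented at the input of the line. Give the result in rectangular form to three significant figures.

βl = 2π × 0.436 = 157°
tan(βl) = tan(157°) = -0.425
Z_in = Z_0·(Z_L + jZ_0·tanβl)/(Z_0 + jZ_L·tanβl)
     = 50·(165 − j21.3)/(50 − j70.2)

Z_in ≈ 65.6 + j70.8 Ω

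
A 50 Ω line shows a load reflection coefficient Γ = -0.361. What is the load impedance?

Z_L = Z_0·(1 + Γ)/(1 − Γ) = 50·(0.639)/(1.36)

Z_L ≈ 23.5 Ω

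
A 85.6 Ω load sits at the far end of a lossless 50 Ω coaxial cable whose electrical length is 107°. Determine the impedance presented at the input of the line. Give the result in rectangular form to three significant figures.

Z_in ≈ 30.9 + j9.76 Ω

tan(βl) = tan(107°) = -3.27
Z_in = Z_0·(Z_L + jZ_0·tanβl)/(Z_0 + jZ_L·tanβl)
     = 50·(85.6 − j164)/(50 − j280)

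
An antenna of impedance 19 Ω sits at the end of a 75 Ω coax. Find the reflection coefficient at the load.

Γ = (Z_L − Z_0)/(Z_L + Z_0) = (19 − 75)/(19 + 75) = -56/94

Γ = -0.596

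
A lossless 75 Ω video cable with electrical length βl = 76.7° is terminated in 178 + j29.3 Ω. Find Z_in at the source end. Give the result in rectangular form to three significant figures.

tan(βl) = tan(76.7°) = 4.23
Z_in = Z_0·(Z_L + jZ_0·tanβl)/(Z_0 + jZ_L·tanβl)
     = 75·(178 + j347)/(-48.9 + j753)

Z_in ≈ 33.2 − j19.9 Ω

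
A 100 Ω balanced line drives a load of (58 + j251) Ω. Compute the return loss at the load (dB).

RL ≈ 1.33 dB

Γ = (-42 + j251)/(158 + j251), |Γ| = 0.858
RL = −20·log₁₀|Γ| = −20·log₁₀(0.858)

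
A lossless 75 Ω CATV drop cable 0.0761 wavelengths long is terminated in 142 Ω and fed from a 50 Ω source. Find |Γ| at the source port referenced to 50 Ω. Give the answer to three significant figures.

|Γ| ≈ 0.438

βl = 2π × 0.0761 = 27.4°
tan(βl) = 0.518
Z_in = Z_0·(Z_L + jZ_0·tanβl)/(Z_0 + jZ_L·tanβl) = 91.8 − j51.2 Ω
Γ_s = (Z_in − Z_s)/(Z_in + Z_s) = (41.8 − j51.2)/(142 − j51.2), |Γ_s| = 0.438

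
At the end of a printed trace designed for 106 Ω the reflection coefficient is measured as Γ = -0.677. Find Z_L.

Z_L ≈ 20.4 Ω

Z_L = Z_0·(1 + Γ)/(1 − Γ) = 106·(0.323)/(1.68)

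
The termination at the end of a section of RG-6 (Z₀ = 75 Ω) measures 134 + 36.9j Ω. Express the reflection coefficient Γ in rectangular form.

Γ ≈ 0.304 + j0.123

Γ = (Z_L − Z_0)/(Z_L + Z_0) = (59 + j36.9)/(209 + j36.9)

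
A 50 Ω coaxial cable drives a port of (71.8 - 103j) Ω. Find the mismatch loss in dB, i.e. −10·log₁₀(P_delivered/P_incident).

mismatch loss ≈ 2.48 dB

Γ = (21.8 − j103)/(121.8 − j103), |Γ| = 0.66
|Γ|² = 0.436, so P_del/P_inc = 1 − |Γ|² = 0.564
ML = −10·log₁₀(1 − |Γ|²)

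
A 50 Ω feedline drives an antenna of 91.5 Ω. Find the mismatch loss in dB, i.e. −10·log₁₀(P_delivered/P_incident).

mismatch loss ≈ 0.391 dB

Γ = (91.5 − 50)/(91.5 + 50) = 0.293
|Γ|² = 0.086, so P_del/P_inc = 1 − |Γ|² = 0.914
ML = −10·log₁₀(1 − |Γ|²)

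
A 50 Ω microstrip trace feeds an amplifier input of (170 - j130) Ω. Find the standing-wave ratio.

VSWR ≈ 5.5

Γ = (Z_L − Z_0)/(Z_L + Z_0) = (120 − j130)/(220 − j130)
|Γ| = 177/256 = 0.692
VSWR = (1 + |Γ|)/(1 − |Γ|) = 1.69/0.308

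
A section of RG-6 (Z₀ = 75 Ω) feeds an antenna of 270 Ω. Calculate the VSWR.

For a purely resistive load, VSWR = R_L/Z_0 or Z_0/R_L (whichever > 1) = 270/75

VSWR ≈ 3.6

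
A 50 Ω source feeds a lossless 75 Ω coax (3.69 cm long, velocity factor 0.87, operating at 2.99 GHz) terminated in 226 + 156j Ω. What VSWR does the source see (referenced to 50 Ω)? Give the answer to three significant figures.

VSWR ≈ 5.49

λ = v/f = 0.87·c / 2.99 GHz = 0.0873 m
βl = 2π·l/λ = 2π × 0.423 = 152°
tan(βl) = -0.528
Z_in = Z_0·(Z_L + jZ_0·tanβl)/(Z_0 + jZ_L·tanβl) = 41.7 + j87.1 Ω
Γ_s = (Z_in − Z_s)/(Z_in + Z_s) = (-8.3 + j87.1)/(91.7 + j87.1), |Γ_s| = 0.692
VSWR = (1 + |Γ_s|)/(1 − |Γ_s|)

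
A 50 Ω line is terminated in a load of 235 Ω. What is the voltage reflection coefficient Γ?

Γ = (Z_L − Z_0)/(Z_L + Z_0) = (235 − 50)/(235 + 50) = 185/285

Γ = 0.649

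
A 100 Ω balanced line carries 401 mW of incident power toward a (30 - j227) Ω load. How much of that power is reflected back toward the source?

|Γ| = |(-70 − j227)/(130 − j227)| = 0.908
|Γ|² = 0.825
P_refl = |Γ|²·P_inc = 331 mW, P_del = (1 − |Γ|²)·P_inc = 70.3 mW

P_reflected ≈ 331 mW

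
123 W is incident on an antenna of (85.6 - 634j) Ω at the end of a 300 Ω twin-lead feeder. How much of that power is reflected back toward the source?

|Γ| = |(-214.4 − j634)/(385.6 − j634)| = 0.902
|Γ|² = 0.813
P_refl = |Γ|²·P_inc = 100 W, P_del = (1 − |Γ|²)·P_inc = 22.9 W

P_reflected ≈ 100 W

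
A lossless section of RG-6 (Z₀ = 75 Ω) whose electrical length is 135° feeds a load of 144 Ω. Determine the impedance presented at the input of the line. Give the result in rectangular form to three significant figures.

tan(βl) = tan(135°) = -1
Z_in = Z_0·(Z_L + jZ_0·tanβl)/(Z_0 + jZ_L·tanβl)
     = 75·(144 − j75)/(75 − j144)

Z_in ≈ 61.5 + j43 Ω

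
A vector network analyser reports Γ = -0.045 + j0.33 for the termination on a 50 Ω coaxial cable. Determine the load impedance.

Z_L = Z_0·(1 + Γ)/(1 − Γ) = 50·(0.955 + j0.33)/(1.04 − j0.33)

Z_L ≈ 37 + j27.5 Ω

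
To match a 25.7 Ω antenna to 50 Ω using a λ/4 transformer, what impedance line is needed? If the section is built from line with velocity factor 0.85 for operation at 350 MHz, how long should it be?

Z_qwt = √(Z_0·R_L) = √(50 × 25.7) = √1285
λ = 0.85·c/f = 0.729 m, so l = λ/4 = 0.182 m

Z_qwt ≈ 35.8 Ω; length ≈ 18.2 cm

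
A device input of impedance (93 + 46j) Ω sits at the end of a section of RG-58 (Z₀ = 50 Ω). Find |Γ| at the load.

Γ = (Z_L − Z_0)/(Z_L + Z_0) = (43 + j46)/(143 + j46)
|Γ| = 63/150

|Γ| ≈ 0.419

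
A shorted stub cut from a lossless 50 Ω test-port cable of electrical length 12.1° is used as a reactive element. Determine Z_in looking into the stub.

tan(βl) = 0.214
For a shorted stub, Z_in = jZ_0·tan(βl)

Z_in ≈ +j10.7 Ω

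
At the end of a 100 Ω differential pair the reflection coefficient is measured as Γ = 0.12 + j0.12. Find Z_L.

Z_L = Z_0·(1 + Γ)/(1 − Γ) = 100·(1.12 + j0.12)/(0.88 − j0.12)

Z_L ≈ 123 + j30.4 Ω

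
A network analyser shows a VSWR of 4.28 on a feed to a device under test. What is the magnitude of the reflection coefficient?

|Γ| = (S − 1)/(S + 1) = (4.28 − 1)/(4.28 + 1) = 3.28/5.28

|Γ| ≈ 0.621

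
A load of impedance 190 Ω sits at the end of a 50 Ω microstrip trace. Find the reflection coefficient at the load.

Γ = (Z_L − Z_0)/(Z_L + Z_0) = (190 − 50)/(190 + 50) = 140/240

Γ = 0.583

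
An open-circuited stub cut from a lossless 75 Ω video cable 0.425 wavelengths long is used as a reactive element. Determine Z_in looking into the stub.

Z_in ≈ +j147 Ω

βl = 2π × 0.425 = 153°
tan(βl) = -0.51
For an open-circuited stub, Z_in = −jZ_0·cot(βl) = −jZ_0/tan(βl)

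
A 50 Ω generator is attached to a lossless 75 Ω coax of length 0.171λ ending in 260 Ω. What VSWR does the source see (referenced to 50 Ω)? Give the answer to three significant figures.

VSWR ≈ 3.01

βl = 2π × 0.171 = 61.6°
tan(βl) = 1.85
Z_in = Z_0·(Z_L + jZ_0·tanβl)/(Z_0 + jZ_L·tanβl) = 27.3 − j36.4 Ω
Γ_s = (Z_in − Z_s)/(Z_in + Z_s) = (-22.7 − j36.4)/(77.3 − j36.4), |Γ_s| = 0.502
VSWR = (1 + |Γ_s|)/(1 − |Γ_s|)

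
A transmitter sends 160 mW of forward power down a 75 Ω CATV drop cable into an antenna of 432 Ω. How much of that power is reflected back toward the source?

P_reflected ≈ 79.3 mW

Γ = (432 − 75)/(432 + 75) = 0.704
|Γ|² = 0.496
P_refl = |Γ|²·P_inc = 79.3 mW, P_del = (1 − |Γ|²)·P_inc = 80.7 mW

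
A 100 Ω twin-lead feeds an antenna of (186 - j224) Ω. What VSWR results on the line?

VSWR ≈ 4.89

Γ = (Z_L − Z_0)/(Z_L + Z_0) = (86 − j224)/(286 − j224)
|Γ| = 240/363 = 0.66
VSWR = (1 + |Γ|)/(1 − |Γ|) = 1.66/0.34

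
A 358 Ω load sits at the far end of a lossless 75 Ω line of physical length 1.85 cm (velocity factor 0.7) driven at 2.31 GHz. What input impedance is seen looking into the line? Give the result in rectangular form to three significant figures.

λ = v/f = 0.7·c / 2.31 GHz = 0.0909 m
βl = 2π·l/λ = 2π × 0.203 = 73.3°
tan(βl) = tan(73.3°) = 3.32
Z_in = Z_0·(Z_L + jZ_0·tanβl)/(Z_0 + jZ_L·tanβl)
     = 75·(358 + j249)/(75 + j1190)

Z_in ≈ 17.1 − j21.5 Ω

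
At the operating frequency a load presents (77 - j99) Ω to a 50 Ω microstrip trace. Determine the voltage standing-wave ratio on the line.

VSWR ≈ 4.51

Γ = (Z_L − Z_0)/(Z_L + Z_0) = (27 − j99)/(127 − j99)
|Γ| = 103/161 = 0.637
VSWR = (1 + |Γ|)/(1 − |Γ|) = 1.64/0.363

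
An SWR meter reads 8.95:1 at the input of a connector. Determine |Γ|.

|Γ| = (S − 1)/(S + 1) = (8.95 − 1)/(8.95 + 1) = 7.95/9.95

|Γ| ≈ 0.799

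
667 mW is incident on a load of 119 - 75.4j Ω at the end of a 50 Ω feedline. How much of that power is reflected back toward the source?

P_reflected ≈ 203 mW

|Γ| = |(69 − j75.4)/(169 − j75.4)| = 0.552
|Γ|² = 0.305
P_refl = |Γ|²·P_inc = 203 mW, P_del = (1 − |Γ|²)·P_inc = 464 mW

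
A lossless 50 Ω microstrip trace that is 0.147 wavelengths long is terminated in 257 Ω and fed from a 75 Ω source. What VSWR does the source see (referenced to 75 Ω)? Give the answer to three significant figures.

VSWR ≈ 6.18

βl = 2π × 0.147 = 52.9°
tan(βl) = 1.32
Z_in = Z_0·(Z_L + jZ_0·tanβl)/(Z_0 + jZ_L·tanβl) = 15 − j35.6 Ω
Γ_s = (Z_in − Z_s)/(Z_in + Z_s) = (-60 − j35.6)/(90 − j35.6), |Γ_s| = 0.721
VSWR = (1 + |Γ_s|)/(1 − |Γ_s|)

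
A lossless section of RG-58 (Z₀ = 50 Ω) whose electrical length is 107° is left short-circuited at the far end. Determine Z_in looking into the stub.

tan(βl) = -3.27
For a short-circuited stub, Z_in = jZ_0·tan(βl)

Z_in ≈ −j164 Ω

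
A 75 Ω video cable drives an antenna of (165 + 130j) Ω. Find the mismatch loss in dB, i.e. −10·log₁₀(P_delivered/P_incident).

Γ = (90 + j130)/(240 + j130), |Γ| = 0.579
|Γ|² = 0.336, so P_del/P_inc = 1 − |Γ|² = 0.664
ML = −10·log₁₀(1 − |Γ|²)

mismatch loss ≈ 1.78 dB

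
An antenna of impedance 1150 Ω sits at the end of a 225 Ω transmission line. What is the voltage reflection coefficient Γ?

Γ = 0.673

Γ = (Z_L − Z_0)/(Z_L + Z_0) = (1150 − 225)/(1150 + 225) = 925/1375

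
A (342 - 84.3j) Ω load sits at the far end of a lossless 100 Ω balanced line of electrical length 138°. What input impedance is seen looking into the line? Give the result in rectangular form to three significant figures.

tan(βl) = tan(138°) = -0.9
Z_in = Z_0·(Z_L + jZ_0·tanβl)/(Z_0 + jZ_L·tanβl)
     = 100·(342 − j174)/(24.1 − j308)

Z_in ≈ 64.9 + j106 Ω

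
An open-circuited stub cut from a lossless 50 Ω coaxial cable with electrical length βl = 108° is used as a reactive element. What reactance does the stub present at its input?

tan(βl) = -3.08
For an open-circuited stub, Z_in = −jZ_0·cot(βl) = −jZ_0/tan(βl)

X_in ≈ 16.2 Ω (inductive)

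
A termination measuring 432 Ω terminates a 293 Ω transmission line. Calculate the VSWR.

VSWR ≈ 1.47

For a purely resistive load, VSWR = R_L/Z_0 or Z_0/R_L (whichever > 1) = 432/293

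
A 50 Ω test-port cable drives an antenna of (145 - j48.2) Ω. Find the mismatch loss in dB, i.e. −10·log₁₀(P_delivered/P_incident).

Γ = (95 − j48.2)/(195 − j48.2), |Γ| = 0.53
|Γ|² = 0.281, so P_del/P_inc = 1 − |Γ|² = 0.719
ML = −10·log₁₀(1 − |Γ|²)

mismatch loss ≈ 1.43 dB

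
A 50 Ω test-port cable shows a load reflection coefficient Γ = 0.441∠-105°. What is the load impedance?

Z_L = Z_0·(1 + Γ)/(1 − Γ) = 50·(0.886 − j0.426)/(1.11 + j0.426)

Z_L ≈ 28.3 − j29.9 Ω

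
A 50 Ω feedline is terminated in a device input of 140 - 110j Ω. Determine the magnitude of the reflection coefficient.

|Γ| ≈ 0.647

Γ = (Z_L − Z_0)/(Z_L + Z_0) = (90 − j110)/(190 − j110)
|Γ| = 142/220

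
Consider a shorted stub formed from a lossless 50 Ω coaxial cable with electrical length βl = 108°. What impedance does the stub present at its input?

Z_in ≈ −j154 Ω

tan(βl) = -3.08
For a shorted stub, Z_in = jZ_0·tan(βl)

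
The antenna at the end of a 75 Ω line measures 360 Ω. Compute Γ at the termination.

Γ = 0.655

Γ = (Z_L − Z_0)/(Z_L + Z_0) = (360 − 75)/(360 + 75) = 285/435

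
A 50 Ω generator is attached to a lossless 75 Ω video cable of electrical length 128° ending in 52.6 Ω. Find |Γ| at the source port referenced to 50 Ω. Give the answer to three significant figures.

|Γ| ≈ 0.294

tan(βl) = -1.28
Z_in = Z_0·(Z_L + jZ_0·tanβl)/(Z_0 + jZ_L·tanβl) = 76.8 − j27 Ω
Γ_s = (Z_in − Z_s)/(Z_in + Z_s) = (26.8 − j27)/(127 − j27), |Γ_s| = 0.294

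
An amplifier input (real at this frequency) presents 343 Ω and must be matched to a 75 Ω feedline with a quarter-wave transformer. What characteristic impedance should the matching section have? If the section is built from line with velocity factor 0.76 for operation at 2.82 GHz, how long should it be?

Z_qwt ≈ 160 Ω; length ≈ 2.02 cm

Z_qwt = √(Z_0·R_L) = √(75 × 343) = √25720
λ = 0.76·c/f = 0.0809 m, so l = λ/4 = 0.0202 m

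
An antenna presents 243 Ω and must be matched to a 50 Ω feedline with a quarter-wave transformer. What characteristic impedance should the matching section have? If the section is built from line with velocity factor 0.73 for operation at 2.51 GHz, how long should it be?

Z_qwt ≈ 110 Ω; length ≈ 2.18 cm

Z_qwt = √(Z_0·R_L) = √(50 × 243) = √12150
λ = 0.73·c/f = 0.0873 m, so l = λ/4 = 0.0218 m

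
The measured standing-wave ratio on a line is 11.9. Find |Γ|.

|Γ| ≈ 0.845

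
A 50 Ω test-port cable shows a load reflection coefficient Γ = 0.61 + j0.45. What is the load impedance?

Z_L ≈ 60 + j127 Ω

Z_L = Z_0·(1 + Γ)/(1 − Γ) = 50·(1.61 + j0.45)/(0.39 − j0.45)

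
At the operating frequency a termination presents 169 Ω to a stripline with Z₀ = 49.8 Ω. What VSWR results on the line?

VSWR ≈ 3.39

For a purely resistive load, VSWR = R_L/Z_0 or Z_0/R_L (whichever > 1) = 169/49.8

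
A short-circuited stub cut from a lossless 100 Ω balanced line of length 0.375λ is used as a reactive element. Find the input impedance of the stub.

Z_in ≈ −j100 Ω

βl = 2π × 0.375 = 135°
tan(βl) = -1
For a short-circuited stub, Z_in = jZ_0·tan(βl)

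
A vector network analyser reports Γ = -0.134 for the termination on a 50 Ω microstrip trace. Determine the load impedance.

Z_L = Z_0·(1 + Γ)/(1 − Γ) = 50·(0.866)/(1.13)

Z_L ≈ 38.2 Ω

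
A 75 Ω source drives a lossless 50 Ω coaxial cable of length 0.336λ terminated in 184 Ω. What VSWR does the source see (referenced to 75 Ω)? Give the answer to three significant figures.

βl = 2π × 0.336 = 121°
tan(βl) = -1.67
Z_in = Z_0·(Z_L + jZ_0·tanβl)/(Z_0 + jZ_L·tanβl) = 18 + j27.1 Ω
Γ_s = (Z_in − Z_s)/(Z_in + Z_s) = (-57 + j27.1)/(93 + j27.1), |Γ_s| = 0.651
VSWR = (1 + |Γ_s|)/(1 − |Γ_s|)

VSWR ≈ 4.74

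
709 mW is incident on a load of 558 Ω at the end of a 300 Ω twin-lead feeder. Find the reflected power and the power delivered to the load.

Γ = (558 − 300)/(558 + 300) = 0.301
|Γ|² = 0.0904
P_refl = |Γ|²·P_inc = 64.1 mW, P_del = (1 − |Γ|²)·P_inc = 645 mW

P_reflected ≈ 64.1 mW; P_delivered ≈ 645 mW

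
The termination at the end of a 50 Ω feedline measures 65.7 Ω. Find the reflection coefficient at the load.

Γ = 0.136

Γ = (Z_L − Z_0)/(Z_L + Z_0) = (65.7 − 50)/(65.7 + 50) = 15.7/115.7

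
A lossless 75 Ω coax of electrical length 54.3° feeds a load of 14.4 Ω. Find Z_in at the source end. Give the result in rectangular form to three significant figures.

Z_in ≈ 39.5 + j93.8 Ω

tan(βl) = tan(54.3°) = 1.39
Z_in = Z_0·(Z_L + jZ_0·tanβl)/(Z_0 + jZ_L·tanβl)
     = 75·(14.4 + j104)/(75 + j20)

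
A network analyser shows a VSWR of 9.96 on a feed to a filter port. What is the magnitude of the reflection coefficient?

|Γ| ≈ 0.818

|Γ| = (S − 1)/(S + 1) = (9.96 − 1)/(9.96 + 1) = 8.96/11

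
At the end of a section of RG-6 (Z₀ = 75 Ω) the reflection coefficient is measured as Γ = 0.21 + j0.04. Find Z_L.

Z_L = Z_0·(1 + Γ)/(1 − Γ) = 75·(1.21 + j0.04)/(0.79 − j0.04)

Z_L ≈ 114 + j9.59 Ω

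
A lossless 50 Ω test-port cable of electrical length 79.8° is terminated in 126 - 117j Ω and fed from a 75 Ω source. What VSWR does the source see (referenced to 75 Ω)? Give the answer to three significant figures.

VSWR ≈ 7.32

tan(βl) = 5.56
Z_in = Z_0·(Z_L + jZ_0·tanβl)/(Z_0 + jZ_L·tanβl) = 10.2 + j1.25 Ω
Γ_s = (Z_in − Z_s)/(Z_in + Z_s) = (-64.8 + j1.25)/(85.2 + j1.25), |Γ_s| = 0.76
VSWR = (1 + |Γ_s|)/(1 − |Γ_s|)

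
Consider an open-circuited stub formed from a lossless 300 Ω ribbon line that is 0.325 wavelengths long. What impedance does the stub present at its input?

βl = 2π × 0.325 = 117°
tan(βl) = -1.96
For an open-circuited stub, Z_in = −jZ_0·cot(βl) = −jZ_0/tan(βl)

Z_in ≈ +j153 Ω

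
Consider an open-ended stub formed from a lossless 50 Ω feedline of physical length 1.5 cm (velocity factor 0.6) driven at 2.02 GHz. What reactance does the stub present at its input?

X_in ≈ -28.2 Ω (capacitive)

λ = v/f = 0.6·c / 2.02 GHz = 0.0891 m
βl = 2π·l/λ = 2π × 0.168 = 60.6°
tan(βl) = 1.77
For an open-ended stub, Z_in = −jZ_0·cot(βl) = −jZ_0/tan(βl)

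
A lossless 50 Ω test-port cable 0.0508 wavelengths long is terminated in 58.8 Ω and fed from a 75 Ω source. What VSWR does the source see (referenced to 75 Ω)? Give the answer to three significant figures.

VSWR ≈ 1.34

βl = 2π × 0.0508 = 18.3°
tan(βl) = 0.33
Z_in = Z_0·(Z_L + jZ_0·tanβl)/(Z_0 + jZ_L·tanβl) = 56.7 − j5.5 Ω
Γ_s = (Z_in − Z_s)/(Z_in + Z_s) = (-18.3 − j5.5)/(132 − j5.5), |Γ_s| = 0.145
VSWR = (1 + |Γ_s|)/(1 − |Γ_s|)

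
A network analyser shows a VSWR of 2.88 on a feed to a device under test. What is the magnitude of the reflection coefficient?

|Γ| ≈ 0.485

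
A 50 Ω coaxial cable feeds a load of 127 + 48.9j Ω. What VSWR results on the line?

VSWR ≈ 2.97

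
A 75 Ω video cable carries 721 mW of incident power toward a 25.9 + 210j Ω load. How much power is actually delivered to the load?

P_delivered ≈ 103 mW

|Γ| = |(-49.1 + j210)/(100.9 + j210)| = 0.926
|Γ|² = 0.857
P_refl = |Γ|²·P_inc = 618 mW, P_del = (1 − |Γ|²)·P_inc = 103 mW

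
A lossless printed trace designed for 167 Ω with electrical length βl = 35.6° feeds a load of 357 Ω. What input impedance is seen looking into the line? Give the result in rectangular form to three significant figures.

tan(βl) = tan(35.6°) = 0.716
Z_in = Z_0·(Z_L + jZ_0·tanβl)/(Z_0 + jZ_L·tanβl)
     = 167·(357 + j120)/(167 + j256)

Z_in ≈ 162 − j128 Ω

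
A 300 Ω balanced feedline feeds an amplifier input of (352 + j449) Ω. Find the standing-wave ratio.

VSWR ≈ 3.66

Γ = (Z_L − Z_0)/(Z_L + Z_0) = (52 + j449)/(652 + j449)
|Γ| = 452/792 = 0.571
VSWR = (1 + |Γ|)/(1 − |Γ|) = 1.57/0.429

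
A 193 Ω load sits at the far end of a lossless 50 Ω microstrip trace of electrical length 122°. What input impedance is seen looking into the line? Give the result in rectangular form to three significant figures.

Z_in ≈ 17.6 + j28.4 Ω

tan(βl) = tan(122°) = -1.6
Z_in = Z_0·(Z_L + jZ_0·tanβl)/(Z_0 + jZ_L·tanβl)
     = 50·(193 − j80)/(50 − j309)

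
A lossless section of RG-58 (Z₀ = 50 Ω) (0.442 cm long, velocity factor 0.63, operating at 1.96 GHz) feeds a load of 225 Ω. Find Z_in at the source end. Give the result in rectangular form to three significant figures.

Z_in ≈ 88.1 − j103 Ω

λ = v/f = 0.63·c / 1.96 GHz = 0.0964 m
βl = 2π·l/λ = 2π × 0.0458 = 16.5°
tan(βl) = tan(16.5°) = 0.296
Z_in = Z_0·(Z_L + jZ_0·tanβl)/(Z_0 + jZ_L·tanβl)
     = 50·(225 + j14.8)/(50 + j66.7)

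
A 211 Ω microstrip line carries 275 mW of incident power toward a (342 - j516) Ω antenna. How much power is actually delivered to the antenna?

|Γ| = |(131 − j516)/(553 − j516)| = 0.704
|Γ|² = 0.495
P_refl = |Γ|²·P_inc = 136 mW, P_del = (1 − |Γ|²)·P_inc = 139 mW

P_delivered ≈ 139 mW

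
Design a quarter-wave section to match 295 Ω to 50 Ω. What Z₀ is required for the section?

Z_qwt ≈ 121 Ω

Z_qwt = √(Z_0·R_L) = √(50 × 295) = √14750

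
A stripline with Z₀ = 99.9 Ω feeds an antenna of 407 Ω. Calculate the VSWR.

Γ = (407 − 99.9)/(407 + 99.9) = 0.606
VSWR = (1 + 0.606)/(1 − 0.606)

VSWR ≈ 4.07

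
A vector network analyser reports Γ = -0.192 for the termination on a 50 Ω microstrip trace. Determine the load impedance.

Z_L ≈ 33.9 Ω

Z_L = Z_0·(1 + Γ)/(1 − Γ) = 50·(0.808)/(1.19)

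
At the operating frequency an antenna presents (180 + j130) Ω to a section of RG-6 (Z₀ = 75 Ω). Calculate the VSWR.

VSWR ≈ 3.81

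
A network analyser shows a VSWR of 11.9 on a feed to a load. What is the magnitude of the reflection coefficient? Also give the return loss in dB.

|Γ| ≈ 0.845; return loss ≈ 1.46 dB

|Γ| = (S − 1)/(S + 1) = (11.9 − 1)/(11.9 + 1) = 10.9/12.9
RL = −20·log₁₀|Γ| = −20·log₁₀(0.845)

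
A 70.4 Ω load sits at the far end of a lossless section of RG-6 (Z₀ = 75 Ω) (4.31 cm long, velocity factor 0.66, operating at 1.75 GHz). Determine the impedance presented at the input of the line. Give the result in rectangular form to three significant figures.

Z_in ≈ 74.5 − j4.71 Ω

λ = v/f = 0.66·c / 1.75 GHz = 0.113 m
βl = 2π·l/λ = 2π × 0.381 = 137°
tan(βl) = tan(137°) = -0.928
Z_in = Z_0·(Z_L + jZ_0·tanβl)/(Z_0 + jZ_L·tanβl)
     = 75·(70.4 − j69.6)/(75 − j65.3)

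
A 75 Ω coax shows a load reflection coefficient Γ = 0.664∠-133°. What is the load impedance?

Z_L = Z_0·(1 + Γ)/(1 − Γ) = 75·(0.547 − j0.486)/(1.45 + j0.486)

Z_L ≈ 17.9 − j31 Ω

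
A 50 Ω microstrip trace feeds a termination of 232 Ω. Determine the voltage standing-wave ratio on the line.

Γ = (232 − 50)/(232 + 50) = 0.645
VSWR = (1 + 0.645)/(1 − 0.645)

VSWR ≈ 4.64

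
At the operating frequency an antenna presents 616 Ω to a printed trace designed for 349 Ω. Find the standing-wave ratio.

For a purely resistive load, VSWR = R_L/Z_0 or Z_0/R_L (whichever > 1) = 616/349

VSWR ≈ 1.77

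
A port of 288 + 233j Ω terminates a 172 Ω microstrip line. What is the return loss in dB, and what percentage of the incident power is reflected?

RL ≈ 5.94 dB; 25.5% of incident power reflected

Γ = (116 + j233)/(460 + j233), |Γ| = 0.505
RL = −20·log₁₀(0.505) = 5.94 dB
P_refl/P_inc = |Γ|² = 0.255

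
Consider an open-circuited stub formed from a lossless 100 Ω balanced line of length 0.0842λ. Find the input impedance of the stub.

Z_in ≈ −j171 Ω

βl = 2π × 0.0842 = 30.3°
tan(βl) = 0.585
For an open-circuited stub, Z_in = −jZ_0·cot(βl) = −jZ_0/tan(βl)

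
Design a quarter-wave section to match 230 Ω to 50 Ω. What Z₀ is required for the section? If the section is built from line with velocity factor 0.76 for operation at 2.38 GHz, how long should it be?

Z_qwt ≈ 107 Ω; length ≈ 2.39 cm

Z_qwt = √(Z_0·R_L) = √(50 × 230) = √11500
λ = 0.76·c/f = 0.0958 m, so l = λ/4 = 0.0239 m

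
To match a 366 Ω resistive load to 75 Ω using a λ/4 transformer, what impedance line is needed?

Z_qwt ≈ 166 Ω

Z_qwt = √(Z_0·R_L) = √(75 × 366) = √27450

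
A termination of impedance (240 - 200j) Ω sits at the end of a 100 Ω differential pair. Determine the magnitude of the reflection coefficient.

|Γ| ≈ 0.619

Γ = (Z_L − Z_0)/(Z_L + Z_0) = (140 − j200)/(340 − j200)
|Γ| = 244/394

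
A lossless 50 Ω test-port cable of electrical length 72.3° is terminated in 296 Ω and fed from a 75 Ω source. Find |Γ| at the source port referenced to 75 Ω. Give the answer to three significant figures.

|Γ| ≈ 0.788

tan(βl) = 3.13
Z_in = Z_0·(Z_L + jZ_0·tanβl)/(Z_0 + jZ_L·tanβl) = 9.28 − j15.5 Ω
Γ_s = (Z_in − Z_s)/(Z_in + Z_s) = (-65.7 − j15.5)/(84.3 − j15.5), |Γ_s| = 0.788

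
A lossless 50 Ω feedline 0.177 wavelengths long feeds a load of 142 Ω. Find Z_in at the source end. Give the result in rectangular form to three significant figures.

βl = 2π × 0.177 = 63.7°
tan(βl) = tan(63.7°) = 2.03
Z_in = Z_0·(Z_L + jZ_0·tanβl)/(Z_0 + jZ_L·tanβl)
     = 50·(142 + j101)/(50 + j288)

Z_in ≈ 21.3 − j21 Ω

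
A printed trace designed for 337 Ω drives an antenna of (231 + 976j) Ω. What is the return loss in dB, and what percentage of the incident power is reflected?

RL ≈ 1.22 dB; 75.6% of incident power reflected

Γ = (-106 + j976)/(568 + j976), |Γ| = 0.869
RL = −20·log₁₀(0.869) = 1.22 dB
P_refl/P_inc = |Γ|² = 0.756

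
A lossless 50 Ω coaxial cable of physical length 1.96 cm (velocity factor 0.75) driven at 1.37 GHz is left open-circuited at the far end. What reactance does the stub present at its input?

λ = v/f = 0.75·c / 1.37 GHz = 0.164 m
βl = 2π·l/λ = 2π × 0.119 = 43°
tan(βl) = 0.931
For an open-circuited stub, Z_in = −jZ_0·cot(βl) = −jZ_0/tan(βl)

X_in ≈ -53.7 Ω (capacitive)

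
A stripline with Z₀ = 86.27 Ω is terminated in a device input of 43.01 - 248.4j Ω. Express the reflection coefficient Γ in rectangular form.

Γ ≈ 0.716 − j0.547

Γ = (Z_L − Z_0)/(Z_L + Z_0) = (-43.26 − j248.4)/(129.3 − j248.4)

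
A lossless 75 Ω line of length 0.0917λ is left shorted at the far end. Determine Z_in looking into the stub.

βl = 2π × 0.0917 = 33°
tan(βl) = 0.65
For a shorted stub, Z_in = jZ_0·tan(βl)

Z_in ≈ +j48.7 Ω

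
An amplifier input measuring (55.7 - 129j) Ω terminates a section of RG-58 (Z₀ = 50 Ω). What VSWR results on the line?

Γ = (Z_L − Z_0)/(Z_L + Z_0) = (5.7 − j129)/(105.7 − j129)
|Γ| = 129/167 = 0.774
VSWR = (1 + |Γ|)/(1 − |Γ|) = 1.77/0.226

VSWR ≈ 7.86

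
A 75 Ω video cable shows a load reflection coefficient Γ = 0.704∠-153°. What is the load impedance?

Z_L = Z_0·(1 + Γ)/(1 − Γ) = 75·(0.373 − j0.32)/(1.63 + j0.32)

Z_L ≈ 13.8 − j17.4 Ω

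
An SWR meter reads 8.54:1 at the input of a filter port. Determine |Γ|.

|Γ| ≈ 0.79

|Γ| = (S − 1)/(S + 1) = (8.54 − 1)/(8.54 + 1) = 7.54/9.54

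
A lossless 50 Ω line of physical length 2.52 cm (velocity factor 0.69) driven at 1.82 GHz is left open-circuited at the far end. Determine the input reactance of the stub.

X_in ≈ -9.03 Ω (capacitive)

λ = v/f = 0.69·c / 1.82 GHz = 0.114 m
βl = 2π·l/λ = 2π × 0.222 = 79.8°
tan(βl) = 5.54
For an open-circuited stub, Z_in = −jZ_0·cot(βl) = −jZ_0/tan(βl)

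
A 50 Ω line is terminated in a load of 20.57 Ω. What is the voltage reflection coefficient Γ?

Γ = -0.417

Γ = (Z_L − Z_0)/(Z_L + Z_0) = (20.57 − 50)/(20.57 + 50) = -29.43/70.57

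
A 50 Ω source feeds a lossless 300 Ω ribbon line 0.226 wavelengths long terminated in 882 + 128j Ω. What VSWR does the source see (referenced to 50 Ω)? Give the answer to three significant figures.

VSWR ≈ 2.78

βl = 2π × 0.226 = 81.4°
tan(βl) = 6.58
Z_in = Z_0·(Z_L + jZ_0·tanβl)/(Z_0 + jZ_L·tanβl) = 103 − j55.3 Ω
Γ_s = (Z_in − Z_s)/(Z_in + Z_s) = (53.5 − j55.3)/(153 − j55.3), |Γ_s| = 0.471
VSWR = (1 + |Γ_s|)/(1 − |Γ_s|)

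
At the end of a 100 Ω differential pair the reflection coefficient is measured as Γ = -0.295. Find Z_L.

Z_L ≈ 54.4 Ω

Z_L = Z_0·(1 + Γ)/(1 − Γ) = 100·(0.705)/(1.29)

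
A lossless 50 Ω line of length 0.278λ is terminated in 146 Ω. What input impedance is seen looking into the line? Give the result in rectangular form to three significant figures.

Z_in ≈ 17.6 + j7.82 Ω

βl = 2π × 0.278 = 100°
tan(βl) = tan(100°) = -5.63
Z_in = Z_0·(Z_L + jZ_0·tanβl)/(Z_0 + jZ_L·tanβl)
     = 50·(146 − j281)/(50 − j821)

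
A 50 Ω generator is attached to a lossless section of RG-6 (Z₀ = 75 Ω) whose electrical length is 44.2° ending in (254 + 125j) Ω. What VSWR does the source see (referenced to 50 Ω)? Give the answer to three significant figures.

VSWR ≈ 5.14

tan(βl) = 0.972
Z_in = Z_0·(Z_L + jZ_0·tanβl)/(Z_0 + jZ_L·tanβl) = 44 − j85.4 Ω
Γ_s = (Z_in − Z_s)/(Z_in + Z_s) = (-6 − j85.4)/(94 − j85.4), |Γ_s| = 0.674
VSWR = (1 + |Γ_s|)/(1 − |Γ_s|)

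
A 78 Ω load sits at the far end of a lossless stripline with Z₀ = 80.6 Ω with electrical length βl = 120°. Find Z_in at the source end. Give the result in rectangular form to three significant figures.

Z_in ≈ 81.9 − j2.33 Ω

tan(βl) = tan(120°) = -1.73
Z_in = Z_0·(Z_L + jZ_0·tanβl)/(Z_0 + jZ_L·tanβl)
     = 80.6·(78 − j140)/(80.6 − j135)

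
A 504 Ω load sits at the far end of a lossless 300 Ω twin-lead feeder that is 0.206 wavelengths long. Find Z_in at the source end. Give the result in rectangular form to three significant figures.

Z_in ≈ 188 − j53.4 Ω

βl = 2π × 0.206 = 74.2°
tan(βl) = tan(74.2°) = 3.52
Z_in = Z_0·(Z_L + jZ_0·tanβl)/(Z_0 + jZ_L·tanβl)
     = 300·(504 + j1060)/(300 + j1780)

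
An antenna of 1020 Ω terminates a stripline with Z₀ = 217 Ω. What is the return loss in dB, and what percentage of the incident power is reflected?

Γ = (1020 − 217)/(1020 + 217) = 0.649
RL = −20·log₁₀(0.649) = 3.75 dB
P_refl/P_inc = |Γ|² = 0.421

RL ≈ 3.75 dB; 42.1% of incident power reflected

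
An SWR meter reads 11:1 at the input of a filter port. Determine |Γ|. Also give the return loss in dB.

|Γ| ≈ 0.833; return loss ≈ 1.58 dB

|Γ| = (S − 1)/(S + 1) = (11 − 1)/(11 + 1) = 10/12
RL = −20·log₁₀|Γ| = −20·log₁₀(0.833)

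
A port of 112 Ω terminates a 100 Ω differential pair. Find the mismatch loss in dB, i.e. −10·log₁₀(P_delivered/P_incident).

mismatch loss ≈ 0.0139 dB

Γ = (112 − 100)/(112 + 100) = 0.0566
|Γ|² = 0.0032, so P_del/P_inc = 1 − |Γ|² = 0.997
ML = −10·log₁₀(1 − |Γ|²)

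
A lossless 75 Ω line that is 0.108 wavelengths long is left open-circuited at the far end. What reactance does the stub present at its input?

βl = 2π × 0.108 = 38.9°
tan(βl) = 0.806
For an open-circuited stub, Z_in = −jZ_0·cot(βl) = −jZ_0/tan(βl)

X_in ≈ -93 Ω (capacitive)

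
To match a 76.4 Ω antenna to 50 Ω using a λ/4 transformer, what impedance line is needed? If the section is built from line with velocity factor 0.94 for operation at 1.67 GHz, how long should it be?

Z_qwt = √(Z_0·R_L) = √(50 × 76.4) = √3820
λ = 0.94·c/f = 0.169 m, so l = λ/4 = 0.0422 m

Z_qwt ≈ 61.8 Ω; length ≈ 4.22 cm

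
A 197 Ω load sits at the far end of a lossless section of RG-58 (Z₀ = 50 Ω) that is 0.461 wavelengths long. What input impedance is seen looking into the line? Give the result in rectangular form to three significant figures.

βl = 2π × 0.461 = 166°
tan(βl) = tan(166°) = -0.25
Z_in = Z_0·(Z_L + jZ_0·tanβl)/(Z_0 + jZ_L·tanβl)
     = 50·(197 − j12.5)/(50 − j49.3)

Z_in ≈ 106 + j92.1 Ω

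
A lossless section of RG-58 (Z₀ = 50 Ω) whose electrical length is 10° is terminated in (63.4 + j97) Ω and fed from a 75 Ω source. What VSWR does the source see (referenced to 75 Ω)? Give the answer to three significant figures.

VSWR ≈ 3.36

tan(βl) = 0.176
Z_in = Z_0·(Z_L + jZ_0·tanβl)/(Z_0 + jZ_L·tanβl) = 135 + j115 Ω
Γ_s = (Z_in − Z_s)/(Z_in + Z_s) = (60.4 + j115)/(210 + j115), |Γ_s| = 0.541
VSWR = (1 + |Γ_s|)/(1 − |Γ_s|)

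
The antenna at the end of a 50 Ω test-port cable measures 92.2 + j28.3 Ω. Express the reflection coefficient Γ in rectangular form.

Γ ≈ 0.324 + j0.135

Γ = (Z_L − Z_0)/(Z_L + Z_0) = (42.2 + j28.3)/(142.2 + j28.3)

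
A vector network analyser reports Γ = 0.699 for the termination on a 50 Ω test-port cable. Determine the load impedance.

Z_L = Z_0·(1 + Γ)/(1 − Γ) = 50·(1.7)/(0.301)

Z_L ≈ 282 Ω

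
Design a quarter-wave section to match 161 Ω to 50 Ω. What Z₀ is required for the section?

Z_qwt ≈ 89.7 Ω

Z_qwt = √(Z_0·R_L) = √(50 × 161) = √8050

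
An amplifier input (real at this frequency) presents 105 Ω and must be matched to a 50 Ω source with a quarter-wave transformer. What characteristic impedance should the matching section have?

Z_qwt ≈ 72.5 Ω

Z_qwt = √(Z_0·R_L) = √(50 × 105) = √5250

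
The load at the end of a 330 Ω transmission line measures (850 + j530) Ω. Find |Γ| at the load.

Γ = (Z_L − Z_0)/(Z_L + Z_0) = (520 + j530)/(1180 + j530)
|Γ| = 742/1290

|Γ| ≈ 0.574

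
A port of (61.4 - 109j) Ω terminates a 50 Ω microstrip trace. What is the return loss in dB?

Γ = (11.4 − j109)/(111.4 − j109), |Γ| = 0.703
RL = −20·log₁₀|Γ| = −20·log₁₀(0.703)

RL ≈ 3.06 dB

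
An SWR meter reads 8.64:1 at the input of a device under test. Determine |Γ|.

|Γ| = (S − 1)/(S + 1) = (8.64 − 1)/(8.64 + 1) = 7.64/9.64

|Γ| ≈ 0.793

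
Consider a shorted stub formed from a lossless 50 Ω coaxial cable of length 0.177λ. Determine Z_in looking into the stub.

βl = 2π × 0.177 = 63.7°
tan(βl) = 2.03
For a shorted stub, Z_in = jZ_0·tan(βl)

Z_in ≈ +j101 Ω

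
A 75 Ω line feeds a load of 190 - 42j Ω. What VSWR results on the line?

VSWR ≈ 2.68

Γ = (Z_L − Z_0)/(Z_L + Z_0) = (115 − j42)/(265 − j42)
|Γ| = 122/268 = 0.456
VSWR = (1 + |Γ|)/(1 − |Γ|) = 1.46/0.544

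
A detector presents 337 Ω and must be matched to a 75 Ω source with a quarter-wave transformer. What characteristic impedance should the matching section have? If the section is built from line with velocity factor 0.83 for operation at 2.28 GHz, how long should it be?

Z_qwt = √(Z_0·R_L) = √(75 × 337) = √25280
λ = 0.83·c/f = 0.109 m, so l = λ/4 = 0.0273 m

Z_qwt ≈ 159 Ω; length ≈ 2.73 cm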